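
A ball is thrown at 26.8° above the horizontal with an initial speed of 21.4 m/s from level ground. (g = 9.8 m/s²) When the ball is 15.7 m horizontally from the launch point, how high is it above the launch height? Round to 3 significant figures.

4.62 m

v_x = 21.4 cos 26.8° = 19.10 m/s, v_y0 = 21.4 sin 26.8° = 9.649 m/s.
Time to reach x = 15.7 m: t = x / v_x = 15.7 / 19.10 = 0.8220 s.
y = v_y0 t − ½ g t² = 9.649×0.8220 − 4.900×0.8220² = 4.62 m.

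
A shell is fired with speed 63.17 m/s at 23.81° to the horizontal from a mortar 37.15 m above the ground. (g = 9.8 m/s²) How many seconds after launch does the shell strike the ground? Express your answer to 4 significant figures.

6.391 s

Vertical component: v_y = 63.17 sin 23.81° = 25.502 m/s.
Taking up as positive with launch at y = 37.15 m, landing at y = 0: 0 = 37.15 + 25.502 t − ½(9.8) t².
Solving 4.900 t² − 25.502 t − 37.15 = 0 gives t = [25.502 + √(25.502² + 4·4.900·37.15)] / 9.800 = 6.391 s.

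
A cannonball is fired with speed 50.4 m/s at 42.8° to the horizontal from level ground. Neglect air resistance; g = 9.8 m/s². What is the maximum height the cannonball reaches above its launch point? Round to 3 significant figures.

Vertical component of launch velocity: v_y = 50.4 sin 42.8° = 34.24 m/s.
At the highest point the vertical velocity is zero, so v_y² = 2 g h_max.
h_max = (34.24)² / (2 × 9.8) = 1172 / 19.60 = 59.8 m.

59.8 m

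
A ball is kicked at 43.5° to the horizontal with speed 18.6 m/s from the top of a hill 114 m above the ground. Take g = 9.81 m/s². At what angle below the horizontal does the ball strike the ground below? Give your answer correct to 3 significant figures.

v_x = 18.6 cos 43.5° = 13.49 m/s.
At impact |v_y| = √(v_y0² + 2 g h) = √(12.80² + 2×9.81×114) = 49.00 m/s.
Angle below horizontal = arctan(|v_y| / v_x) = arctan(49.00 / 13.49) = 74.6°.

74.6°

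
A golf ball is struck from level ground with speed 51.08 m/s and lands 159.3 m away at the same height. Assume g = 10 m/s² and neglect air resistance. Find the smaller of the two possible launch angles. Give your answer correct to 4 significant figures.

18.81°

Level-ground range: R = v₀² sin(2θ)/g ⇒ sin 2θ = R g / v₀² = 159.3×10/51.08² = 0.6105.
2θ = arcsin(0.6105) = 37.626° or 180° − 37.626° = 142.374°.
So θ = 18.81° or θ = 71.19°.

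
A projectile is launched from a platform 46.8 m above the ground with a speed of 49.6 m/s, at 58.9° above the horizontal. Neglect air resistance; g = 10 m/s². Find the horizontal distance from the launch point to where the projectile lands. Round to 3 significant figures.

243 m

Components: v_x = 49.6 cos 58.9° = 25.62 m/s, v_y = 49.6 sin 58.9° = 42.47 m/s.
Vertical: 0 = 46.8 + 42.47 t − ½(10) t² ⇒ 5.000 t² − 42.47 t − 46.8 = 0.
t = [42.47 + √(1804 + 936.0)] / 10.00 = 9.482 s.
Horizontal: R = v_x · t = 25.62 × 9.482 = 243 m.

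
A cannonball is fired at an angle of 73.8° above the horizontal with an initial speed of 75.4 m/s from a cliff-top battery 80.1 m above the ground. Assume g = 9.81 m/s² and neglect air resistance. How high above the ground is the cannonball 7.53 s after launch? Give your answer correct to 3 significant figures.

347 m

v_y0 = 75.4 sin 73.8° = 72.41 m/s.
y(t) = 80.1 + v_y0 t − ½ g t² = 80.1 + 72.41×7.53 − ½×9.81×7.53² = 347 m.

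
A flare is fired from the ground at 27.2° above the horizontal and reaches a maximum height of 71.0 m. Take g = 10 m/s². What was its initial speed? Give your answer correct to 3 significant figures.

82.4 m/s

At maximum height v_y = 0, so (v₀ sin θ)² = 2 g H.
v₀ sin 27.2° = √(2 × 10 × 71.0) = 37.68 m/s.
v₀ = 37.68 / sin 27.2° = 37.68 / 0.4571 = 82.4 m/s.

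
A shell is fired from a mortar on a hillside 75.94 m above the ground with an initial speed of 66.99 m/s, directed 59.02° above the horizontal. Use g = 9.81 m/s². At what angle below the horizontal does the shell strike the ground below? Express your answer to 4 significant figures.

v_x = 66.99 cos 59.02° = 34.482 m/s.
At impact |v_y| = √(v_y0² + 2 g h) = √(57.434² + 2×9.81×75.94) = 69.200 m/s.
Angle below horizontal = arctan(|v_y| / v_x) = arctan(69.200 / 34.482) = 63.51°.

63.51°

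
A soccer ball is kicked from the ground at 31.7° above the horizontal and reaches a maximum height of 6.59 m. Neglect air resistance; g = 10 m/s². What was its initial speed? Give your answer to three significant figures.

21.8 m/s

At maximum height v_y = 0, so (v₀ sin θ)² = 2 g H.
v₀ sin 31.7° = √(2 × 10 × 6.59) = 11.48 m/s.
v₀ = 11.48 / sin 31.7° = 11.48 / 0.5255 = 21.8 m/s.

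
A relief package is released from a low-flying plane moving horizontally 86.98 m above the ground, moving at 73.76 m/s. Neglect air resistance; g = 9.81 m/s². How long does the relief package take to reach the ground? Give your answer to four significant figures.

The horizontal speed doesn't affect the fall. With v_y0 = 0, h = ½ g t².
t = √(2 × 86.98 / 9.81) = √17.733 = 4.211 s.

4.211 s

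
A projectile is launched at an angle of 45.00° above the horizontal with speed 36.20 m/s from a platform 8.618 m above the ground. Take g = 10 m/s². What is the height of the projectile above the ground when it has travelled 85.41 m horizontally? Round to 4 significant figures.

v_x = 36.20 cos 45.00° = 25.597 m/s, v_y0 = 36.20 sin 45.00° = 25.597 m/s.
Time to reach x = 85.41 m: t = x / v_x = 85.41 / 25.597 = 3.3367 s.
y = 8.618 + v_y0 t − ½ g t² = 8.618 + 25.597×3.3367 − 5.000×3.3367² = 38.36 m.

38.36 m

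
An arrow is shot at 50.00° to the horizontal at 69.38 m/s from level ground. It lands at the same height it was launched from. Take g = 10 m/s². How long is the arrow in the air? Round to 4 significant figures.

Vertical component: v_y = 69.38 sin 50.00° = 53.148 m/s.
For a projectile landing at launch height, time of flight is t = 2 v_y / g = 2 × 53.148 / 10 = 10.63 s.

10.63 s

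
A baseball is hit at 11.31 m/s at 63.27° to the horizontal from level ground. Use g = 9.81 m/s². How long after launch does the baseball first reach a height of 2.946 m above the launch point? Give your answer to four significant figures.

0.3517 s

v_y0 = 11.31 sin 63.27° = 10.101 m/s.
Set y = v_y0 t − ½ g t² = 2.946: 4.905 t² − 10.101 t + 2.946 = 0.
t = [10.101 ± √(102.03 − 57.801)] / 9.81 = (10.101 ± 6.6505) / 9.81, giving t = 0.3517 s or t = 1.708 s.
The baseball is on the way up at the first time, so t = 0.3517 s.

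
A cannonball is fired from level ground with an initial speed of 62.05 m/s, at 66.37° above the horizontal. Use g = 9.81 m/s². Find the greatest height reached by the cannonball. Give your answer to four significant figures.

Vertical component of launch velocity: v_y = 62.05 sin 66.37° = 56.847 m/s.
At the highest point the vertical velocity is zero, so v_y² = 2 g h_max.
h_max = (56.847)² / (2 × 9.81) = 3231.6 / 19.62 = 164.7 m.

164.7 m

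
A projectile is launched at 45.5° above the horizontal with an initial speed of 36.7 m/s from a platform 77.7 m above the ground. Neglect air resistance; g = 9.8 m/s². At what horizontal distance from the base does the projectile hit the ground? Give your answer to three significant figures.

192 m

Components: v_x = 36.7 cos 45.5° = 25.72 m/s, v_y = 36.7 sin 45.5° = 26.18 m/s.
Vertical: 0 = 77.7 + 26.18 t − ½(9.8) t² ⇒ 4.900 t² − 26.18 t − 77.7 = 0.
t = [26.18 + √(685.4 + 1523)] / 9.800 = 7.467 s.
Horizontal: R = v_x · t = 25.72 × 7.467 = 192 m.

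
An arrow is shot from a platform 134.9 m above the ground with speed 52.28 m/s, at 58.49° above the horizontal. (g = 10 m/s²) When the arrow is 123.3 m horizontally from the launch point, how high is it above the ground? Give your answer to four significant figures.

v_x = 52.28 cos 58.49° = 27.324 m/s, v_y0 = 52.28 sin 58.49° = 44.571 m/s.
Time to reach x = 123.3 m: t = x / v_x = 123.3 / 27.324 = 4.5125 s.
y = 134.9 + v_y0 t − ½ g t² = 134.9 + 44.571×4.5125 − 5.000×4.5125² = 234.2 m.

234.2 m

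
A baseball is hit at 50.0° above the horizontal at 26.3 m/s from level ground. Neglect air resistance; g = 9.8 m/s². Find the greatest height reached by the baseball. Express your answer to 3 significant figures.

20.7 m

Vertical component of launch velocity: v_y = 26.3 sin 50.0° = 20.15 m/s.
At the highest point the vertical velocity is zero, so v_y² = 2 g h_max.
h_max = (20.15)² / (2 × 9.8) = 406.0 / 19.60 = 20.7 m.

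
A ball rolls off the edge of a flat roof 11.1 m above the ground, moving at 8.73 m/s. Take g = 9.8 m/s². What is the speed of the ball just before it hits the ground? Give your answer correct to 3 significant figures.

17.1 m/s

Fall time: t = √(2 × 11.1 / 9.8) = 1.505 s.
At impact: v_x = 8.73 m/s (unchanged), v_y = g t = 9.8 × 1.505 = 14.75 m/s.
Speed = √(v_x² + v_y²) = √(76.21 + 217.6) = 17.1 m/s.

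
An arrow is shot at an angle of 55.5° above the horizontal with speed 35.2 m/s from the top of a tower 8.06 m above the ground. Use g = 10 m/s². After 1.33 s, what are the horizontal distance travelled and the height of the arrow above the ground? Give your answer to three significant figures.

v_x = 35.2 cos 55.5° = 19.94 m/s; v_y0 = 35.2 sin 55.5° = 29.01 m/s.
x = v_x t = 19.94 × 1.33 = 26.5 m.
y = 8.06 + v_y0 t − ½ g t² = 37.8 m.

x = 26.5 m, y = 37.8 m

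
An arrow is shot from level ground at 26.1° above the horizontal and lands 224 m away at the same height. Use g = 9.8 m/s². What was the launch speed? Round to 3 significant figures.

On level ground, R = v₀² sin(2θ) / g, so v₀ = √(R g / sin 2θ).
sin(2 × 26.1°) = 0.7902.
v₀ = √(224 × 9.8 / 0.7902) = √2778 = 52.7 m/s.

52.7 m/s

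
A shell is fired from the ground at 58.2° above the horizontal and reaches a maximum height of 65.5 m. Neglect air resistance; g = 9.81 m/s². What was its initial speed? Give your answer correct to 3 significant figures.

42.2 m/s

At maximum height v_y = 0, so (v₀ sin θ)² = 2 g H.
v₀ sin 58.2° = √(2 × 9.81 × 65.5) = 35.85 m/s.
v₀ = 35.85 / sin 58.2° = 35.85 / 0.8499 = 42.2 m/s.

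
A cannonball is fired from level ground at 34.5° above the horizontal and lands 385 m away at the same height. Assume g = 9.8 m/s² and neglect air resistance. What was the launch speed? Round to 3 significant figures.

63.6 m/s

On level ground, R = v₀² sin(2θ) / g, so v₀ = √(R g / sin 2θ).
sin(2 × 34.5°) = 0.9336.
v₀ = √(385 × 9.8 / 0.9336) = √4041 = 63.6 m/s.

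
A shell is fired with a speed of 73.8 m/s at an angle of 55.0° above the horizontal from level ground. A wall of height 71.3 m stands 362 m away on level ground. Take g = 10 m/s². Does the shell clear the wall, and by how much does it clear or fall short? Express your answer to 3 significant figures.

v_x = 73.8 cos 55.0° = 42.33 m/s; v_y0 = 73.8 sin 55.0° = 60.45 m/s.
Time to reach the wall: t = 362 / 42.33 = 8.552 s.
Height at that point: y = 60.45×8.552 − 5.000×8.552² = 151.3 m.
That is 151.3 − 71.3 = 80.0 m above the top of the wall, so the shell clears it.

Yes — it clears the wall by 80.0 m.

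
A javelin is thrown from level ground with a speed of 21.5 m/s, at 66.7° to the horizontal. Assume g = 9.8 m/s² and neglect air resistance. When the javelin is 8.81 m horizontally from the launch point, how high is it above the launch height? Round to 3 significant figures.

v_x = 21.5 cos 66.7° = 8.504 m/s, v_y0 = 21.5 sin 66.7° = 19.75 m/s.
Time to reach x = 8.81 m: t = x / v_x = 8.81 / 8.504 = 1.036 s.
y = v_y0 t − ½ g t² = 19.75×1.036 − 4.900×1.036² = 15.2 m.

15.2 m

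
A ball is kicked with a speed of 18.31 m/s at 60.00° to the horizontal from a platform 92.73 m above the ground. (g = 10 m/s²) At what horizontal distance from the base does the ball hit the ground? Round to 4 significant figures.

56.53 m

Components: v_x = 18.31 cos 60.00° = 9.1550 m/s, v_y = 18.31 sin 60.00° = 15.857 m/s.
Vertical: 0 = 92.73 + 15.857 t − ½(10) t² ⇒ 5.000 t² − 15.857 t − 92.73 = 0.
t = [15.857 + √(251.44 + 1854.6)] / 10.00 = 6.1749 s.
Horizontal: R = v_x · t = 9.1550 × 6.1749 = 56.53 m.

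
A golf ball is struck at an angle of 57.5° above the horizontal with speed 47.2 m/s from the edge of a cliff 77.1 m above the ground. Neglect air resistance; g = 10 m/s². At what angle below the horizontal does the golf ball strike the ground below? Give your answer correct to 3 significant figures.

v_x = 47.2 cos 57.5° = 25.36 m/s.
At impact |v_y| = √(v_y0² + 2 g h) = √(39.81² + 2×10×77.1) = 55.92 m/s.
Angle below horizontal = arctan(|v_y| / v_x) = arctan(55.92 / 25.36) = 65.6°.

65.6°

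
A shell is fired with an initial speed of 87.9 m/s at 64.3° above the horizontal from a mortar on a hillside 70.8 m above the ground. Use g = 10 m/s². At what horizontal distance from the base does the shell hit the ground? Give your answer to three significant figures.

636 m

Components: v_x = 87.9 cos 64.3° = 38.12 m/s, v_y = 87.9 sin 64.3° = 79.20 m/s.
Vertical: 0 = 70.8 + 79.20 t − ½(10) t² ⇒ 5.000 t² − 79.20 t − 70.8 = 0.
t = [79.20 + √(6273 + 1416)] / 10.00 = 16.69 s.
Horizontal: R = v_x · t = 38.12 × 16.69 = 636 m.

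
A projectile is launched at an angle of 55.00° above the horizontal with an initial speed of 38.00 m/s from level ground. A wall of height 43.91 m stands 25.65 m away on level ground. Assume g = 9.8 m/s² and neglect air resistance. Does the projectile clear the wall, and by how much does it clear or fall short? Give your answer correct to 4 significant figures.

No — it falls 14.06 m short of clearing the wall.

v_x = 38.00 cos 55.00° = 21.796 m/s; v_y0 = 38.00 sin 55.00° = 31.128 m/s.
Time to reach the wall: t = 25.65 / 21.796 = 1.1768 s.
Height at that point: y = 31.128×1.1768 − 4.900×1.1768² = 29.846 m.
That is 43.91 − 29.846 = 14.06 m below the top of the wall, so the projectile does not clear it.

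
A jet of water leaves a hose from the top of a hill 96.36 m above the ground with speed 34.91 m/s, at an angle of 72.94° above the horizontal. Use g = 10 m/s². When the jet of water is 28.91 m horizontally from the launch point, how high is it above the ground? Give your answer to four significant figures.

v_x = 34.91 cos 72.94° = 10.242 m/s, v_y0 = 34.91 sin 72.94° = 33.374 m/s.
Time to reach x = 28.91 m: t = x / v_x = 28.91 / 10.242 = 2.8227 s.
y = 96.36 + v_y0 t − ½ g t² = 96.36 + 33.374×2.8227 − 5.000×2.8227² = 150.7 m.

150.7 m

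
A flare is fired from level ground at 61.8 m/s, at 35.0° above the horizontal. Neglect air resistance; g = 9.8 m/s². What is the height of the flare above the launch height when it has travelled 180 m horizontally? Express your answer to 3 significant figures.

64.1 m

v_x = 61.8 cos 35.0° = 50.62 m/s, v_y0 = 61.8 sin 35.0° = 35.45 m/s.
Time to reach x = 180 m: t = x / v_x = 180 / 50.62 = 3.556 s.
y = v_y0 t − ½ g t² = 35.45×3.556 − 4.900×3.556² = 64.1 m.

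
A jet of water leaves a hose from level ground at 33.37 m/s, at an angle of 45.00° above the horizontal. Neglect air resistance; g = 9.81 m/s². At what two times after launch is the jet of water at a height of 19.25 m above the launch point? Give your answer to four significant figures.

1.041 s and 3.769 s

v_y0 = 33.37 sin 45.00° = 23.596 m/s.
Set y = v_y0 t − ½ g t² = 19.25: 4.905 t² − 23.596 t + 19.25 = 0.
t = [23.596 ± √(556.77 − 377.69)] / 9.81 = (23.596 ± 13.382) / 9.81, giving t = 1.041 s or t = 3.769 s.
So the jet of water is at 19.25 m at t = 1.041 s (rising) and t = 3.769 s (falling).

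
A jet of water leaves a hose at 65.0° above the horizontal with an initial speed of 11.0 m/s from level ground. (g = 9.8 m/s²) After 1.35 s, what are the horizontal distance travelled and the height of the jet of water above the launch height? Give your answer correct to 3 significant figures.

x = 6.28 m, y = 4.53 m

v_x = 11.0 cos 65.0° = 4.649 m/s; v_y0 = 11.0 sin 65.0° = 9.969 m/s.
x = v_x t = 4.649 × 1.35 = 6.28 m.
y = v_y0 t − ½ g t² = 9.969×1.35 − 4.900×1.35² = 4.53 m.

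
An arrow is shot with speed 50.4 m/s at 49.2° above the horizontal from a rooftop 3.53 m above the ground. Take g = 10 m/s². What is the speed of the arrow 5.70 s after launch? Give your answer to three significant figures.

v_x = 50.4 cos 49.2° = 32.93 m/s (constant).
v_y(t) = 50.4 sin 49.2° − g t = 38.15 − 10 × 5.70 = -18.85 m/s.
Speed = √(v_x² + v_y²) = √(1084 + 355.3) = 37.9 m/s.

37.9 m/s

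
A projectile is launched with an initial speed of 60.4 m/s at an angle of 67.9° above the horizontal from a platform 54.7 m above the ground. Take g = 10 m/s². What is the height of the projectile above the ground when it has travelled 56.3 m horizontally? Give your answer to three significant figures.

163 m

v_x = 60.4 cos 67.9° = 22.72 m/s, v_y0 = 60.4 sin 67.9° = 55.96 m/s.
Time to reach x = 56.3 m: t = x / v_x = 56.3 / 22.72 = 2.478 s.
y = 54.7 + v_y0 t − ½ g t² = 54.7 + 55.96×2.478 − 5.000×2.478² = 163 m.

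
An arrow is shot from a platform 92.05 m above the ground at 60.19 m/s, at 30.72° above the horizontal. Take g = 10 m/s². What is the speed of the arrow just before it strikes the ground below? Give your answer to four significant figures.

73.92 m/s

v_x = 60.19 cos 30.72° = 51.744 m/s is unchanged throughout.
For the vertical component, v_y² = v_y0² + 2 g h = (30.748)² + 2×10×92.05 = 2786.4, so |v_y| = 52.786 m/s.
Impact speed = √(v_x² + v_y²) = √(2677.4 + 2786.4) = 73.92 m/s.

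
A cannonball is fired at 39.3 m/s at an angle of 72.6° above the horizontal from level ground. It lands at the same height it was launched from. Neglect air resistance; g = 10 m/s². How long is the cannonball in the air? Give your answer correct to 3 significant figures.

Vertical component: v_y = 39.3 sin 72.6° = 37.50 m/s.
For a projectile landing at launch height, time of flight is t = 2 v_y / g = 2 × 37.50 / 10 = 7.50 s.

7.50 s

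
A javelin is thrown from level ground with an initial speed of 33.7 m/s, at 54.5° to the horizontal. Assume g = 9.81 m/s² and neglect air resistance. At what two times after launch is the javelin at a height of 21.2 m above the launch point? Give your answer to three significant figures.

0.926 s and 4.67 s

v_y0 = 33.7 sin 54.5° = 27.44 m/s.
Set y = v_y0 t − ½ g t² = 21.2: 4.905 t² − 27.44 t + 21.2 = 0.
t = [27.44 ± √(753.0 − 415.9)] / 9.81 = (27.44 ± 18.36) / 9.81, giving t = 0.926 s or t = 4.67 s.
So the javelin is at 21.2 m at t = 0.926 s (rising) and t = 4.67 s (falling).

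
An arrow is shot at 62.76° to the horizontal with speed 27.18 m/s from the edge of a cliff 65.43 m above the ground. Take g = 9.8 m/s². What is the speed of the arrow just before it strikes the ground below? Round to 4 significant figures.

44.96 m/s

v_x = 27.18 cos 62.76° = 12.441 m/s is unchanged throughout.
For the vertical component, v_y² = v_y0² + 2 g h = (24.166)² + 2×9.8×65.43 = 1866.4, so |v_y| = 43.202 m/s.
Impact speed = √(v_x² + v_y²) = √(154.78 + 1866.4) = 44.96 m/s.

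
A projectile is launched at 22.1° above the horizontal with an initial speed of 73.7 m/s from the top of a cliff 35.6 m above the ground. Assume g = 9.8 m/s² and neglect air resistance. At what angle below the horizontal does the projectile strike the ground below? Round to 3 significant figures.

29.3°

v_x = 73.7 cos 22.1° = 68.29 m/s.
At impact |v_y| = √(v_y0² + 2 g h) = √(27.73² + 2×9.8×35.6) = 38.30 m/s.
Angle below horizontal = arctan(|v_y| / v_x) = arctan(38.30 / 68.29) = 29.3°.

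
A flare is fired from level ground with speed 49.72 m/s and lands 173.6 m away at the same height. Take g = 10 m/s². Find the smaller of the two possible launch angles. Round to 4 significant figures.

Level-ground range: R = v₀² sin(2θ)/g ⇒ sin 2θ = R g / v₀² = 173.6×10/49.72² = 0.7022.
2θ = arcsin(0.7022) = 44.604° or 180° − 44.604° = 135.396°.
So θ = 22.30° or θ = 67.70°.

22.30°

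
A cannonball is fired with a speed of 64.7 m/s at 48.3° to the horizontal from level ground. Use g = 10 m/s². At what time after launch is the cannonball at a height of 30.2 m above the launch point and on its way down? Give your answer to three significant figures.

8.99 s

v_y0 = 64.7 sin 48.3° = 48.31 m/s.
Set y = v_y0 t − ½ g t² = 30.2: 5.000 t² − 48.31 t + 30.2 = 0.
t = [48.31 ± √(2334 − 604.0)] / 10 = (48.31 ± 41.59) / 10, giving t = 0.672 s or t = 8.99 s.
On the way down corresponds to the larger root: t = 8.99 s.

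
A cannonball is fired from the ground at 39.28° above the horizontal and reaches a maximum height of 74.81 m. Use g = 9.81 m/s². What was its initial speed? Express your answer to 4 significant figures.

At maximum height v_y = 0, so (v₀ sin θ)² = 2 g H.
v₀ sin 39.28° = √(2 × 9.81 × 74.81) = 38.312 m/s.
v₀ = 38.312 / sin 39.28° = 38.312 / 0.6331 = 60.51 m/s.

60.51 m/s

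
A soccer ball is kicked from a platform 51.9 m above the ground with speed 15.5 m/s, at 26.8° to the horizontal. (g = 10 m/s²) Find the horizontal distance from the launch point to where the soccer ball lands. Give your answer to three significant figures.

Components: v_x = 15.5 cos 26.8° = 13.84 m/s, v_y = 15.5 sin 26.8° = 6.989 m/s.
Vertical: 0 = 51.9 + 6.989 t − ½(10) t² ⇒ 5.000 t² − 6.989 t − 51.9 = 0.
t = [6.989 + √(48.85 + 1038)] / 10.00 = 3.996 s.
Horizontal: R = v_x · t = 13.84 × 3.996 = 55.3 m.

55.3 m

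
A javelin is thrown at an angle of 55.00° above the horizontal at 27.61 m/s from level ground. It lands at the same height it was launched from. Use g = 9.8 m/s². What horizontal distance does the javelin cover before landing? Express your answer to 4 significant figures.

73.10 m

For level ground, R = v₀² sin(2θ) / g.
sin(2 × 55.00°) = sin 110.00° = 0.9397.
R = (27.61)² × 0.9397 / 9.8 = 73.10 m.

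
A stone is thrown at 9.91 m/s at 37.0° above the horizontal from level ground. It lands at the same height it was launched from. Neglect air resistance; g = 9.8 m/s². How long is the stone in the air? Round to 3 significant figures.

1.22 s

Vertical component: v_y = 9.91 sin 37.0° = 5.964 m/s.
For a projectile landing at launch height, time of flight is t = 2 v_y / g = 2 × 5.964 / 9.8 = 1.22 s.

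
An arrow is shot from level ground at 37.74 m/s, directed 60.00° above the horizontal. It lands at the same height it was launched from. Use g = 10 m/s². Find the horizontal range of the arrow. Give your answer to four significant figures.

123.3 m

For level ground, R = v₀² sin(2θ) / g.
sin(2 × 60.00°) = sin 120.00° = 0.8660.
R = (37.74)² × 0.8660 / 10 = 123.3 m.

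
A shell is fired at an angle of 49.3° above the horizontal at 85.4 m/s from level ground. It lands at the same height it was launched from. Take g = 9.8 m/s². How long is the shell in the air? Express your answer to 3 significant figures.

13.2 s

Vertical component: v_y = 85.4 sin 49.3° = 64.74 m/s.
For a projectile landing at launch height, time of flight is t = 2 v_y / g = 2 × 64.74 / 9.8 = 13.2 s.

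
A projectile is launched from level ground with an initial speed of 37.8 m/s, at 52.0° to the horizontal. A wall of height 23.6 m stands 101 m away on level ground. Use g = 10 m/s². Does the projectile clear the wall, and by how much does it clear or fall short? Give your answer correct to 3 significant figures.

v_x = 37.8 cos 52.0° = 23.27 m/s; v_y0 = 37.8 sin 52.0° = 29.79 m/s.
Time to reach the wall: t = 101 / 23.27 = 4.340 s.
Height at that point: y = 29.79×4.340 − 5.000×4.340² = 35.11 m.
That is 35.11 − 23.6 = 11.5 m above the top of the wall, so the projectile clears it.

Yes — it clears the wall by 11.5 m.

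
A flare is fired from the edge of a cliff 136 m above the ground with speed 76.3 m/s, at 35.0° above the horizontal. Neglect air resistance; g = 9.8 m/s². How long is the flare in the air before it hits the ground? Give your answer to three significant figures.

Vertical component: v_y = 76.3 sin 35.0° = 43.76 m/s.
Taking up as positive with launch at y = 136 m, landing at y = 0: 0 = 136 + 43.76 t − ½(9.8) t².
Solving 4.900 t² − 43.76 t − 136 = 0 gives t = [43.76 + √(43.76² + 4·4.900·136)] / 9.800 = 11.4 s.

11.4 s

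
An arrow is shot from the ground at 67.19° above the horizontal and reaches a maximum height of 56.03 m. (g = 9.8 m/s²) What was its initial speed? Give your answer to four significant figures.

At maximum height v_y = 0, so (v₀ sin θ)² = 2 g H.
v₀ sin 67.19° = √(2 × 9.8 × 56.03) = 33.139 m/s.
v₀ = 33.139 / sin 67.19° = 33.139 / 0.9218 = 35.95 m/s.

35.95 m/s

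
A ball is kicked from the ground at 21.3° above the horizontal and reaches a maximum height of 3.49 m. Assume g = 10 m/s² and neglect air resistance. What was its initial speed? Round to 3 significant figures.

23.0 m/s

At maximum height v_y = 0, so (v₀ sin θ)² = 2 g H.
v₀ sin 21.3° = √(2 × 10 × 3.49) = 8.355 m/s.
v₀ = 8.355 / sin 21.3° = 8.355 / 0.3633 = 23.0 m/s.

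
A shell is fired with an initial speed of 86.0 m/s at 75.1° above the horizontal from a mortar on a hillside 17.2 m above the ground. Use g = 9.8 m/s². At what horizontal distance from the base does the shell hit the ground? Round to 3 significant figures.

Components: v_x = 86.0 cos 75.1° = 22.11 m/s, v_y = 86.0 sin 75.1° = 83.11 m/s.
Vertical: 0 = 17.2 + 83.11 t − ½(9.8) t² ⇒ 4.900 t² − 83.11 t − 17.2 = 0.
t = [83.11 + √(6907 + 337.1)] / 9.800 = 17.17 s.
Horizontal: R = v_x · t = 22.11 × 17.17 = 380 m.

380 m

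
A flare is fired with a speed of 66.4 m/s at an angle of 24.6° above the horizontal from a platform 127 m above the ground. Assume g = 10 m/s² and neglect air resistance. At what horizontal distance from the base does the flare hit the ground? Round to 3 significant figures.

514 m

Components: v_x = 66.4 cos 24.6° = 60.37 m/s, v_y = 66.4 sin 24.6° = 27.64 m/s.
Vertical: 0 = 127 + 27.64 t − ½(10) t² ⇒ 5.000 t² − 27.64 t − 127 = 0.
t = [27.64 + √(764.0 + 2540)] / 10.00 = 8.512 s.
Horizontal: R = v_x · t = 60.37 × 8.512 = 514 m.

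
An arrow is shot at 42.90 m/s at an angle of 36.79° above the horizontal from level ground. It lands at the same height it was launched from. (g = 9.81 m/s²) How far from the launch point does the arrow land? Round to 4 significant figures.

For level ground, R = v₀² sin(2θ) / g.
sin(2 × 36.79°) = sin 73.580° = 0.9592.
R = (42.90)² × 0.9592 / 9.81 = 180.0 m.

180.0 m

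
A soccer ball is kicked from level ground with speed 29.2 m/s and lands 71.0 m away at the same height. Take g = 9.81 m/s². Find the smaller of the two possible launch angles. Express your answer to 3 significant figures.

27.4°

Level-ground range: R = v₀² sin(2θ)/g ⇒ sin 2θ = R g / v₀² = 71.0×9.81/29.2² = 0.8169.
2θ = arcsin(0.8169) = 54.78° or 180° − 54.78° = 125.22°.
So θ = 27.4° or θ = 62.6°.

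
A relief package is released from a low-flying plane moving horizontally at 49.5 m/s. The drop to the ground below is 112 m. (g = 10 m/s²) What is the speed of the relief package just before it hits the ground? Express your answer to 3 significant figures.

Fall time: t = √(2 × 112 / 10) = 4.733 s.
At impact: v_x = 49.5 m/s (unchanged), v_y = g t = 10 × 4.733 = 47.33 m/s.
Speed = √(v_x² + v_y²) = √(2450 + 2240) = 68.5 m/s.

68.5 m/s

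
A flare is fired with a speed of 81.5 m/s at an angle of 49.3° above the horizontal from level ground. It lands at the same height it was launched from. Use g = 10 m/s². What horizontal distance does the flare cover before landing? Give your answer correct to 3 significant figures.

657 m

For level ground, R = v₀² sin(2θ) / g.
sin(2 × 49.3°) = sin 98.60° = 0.9888.
R = (81.5)² × 0.9888 / 10 = 657 m.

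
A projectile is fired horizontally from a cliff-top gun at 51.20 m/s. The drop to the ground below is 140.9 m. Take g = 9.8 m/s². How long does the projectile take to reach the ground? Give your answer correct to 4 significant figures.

5.362 s

The horizontal speed doesn't affect the fall. With v_y0 = 0, h = ½ g t².
t = √(2 × 140.9 / 9.8) = √28.755 = 5.362 s.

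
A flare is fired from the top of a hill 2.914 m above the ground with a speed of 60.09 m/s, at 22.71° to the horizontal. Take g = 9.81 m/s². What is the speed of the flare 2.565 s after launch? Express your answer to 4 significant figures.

v_x = 60.09 cos 22.71° = 55.431 m/s (constant).
v_y(t) = 60.09 sin 22.71° − g t = 23.199 − 9.81 × 2.565 = -1.9636 m/s.
Speed = √(v_x² + v_y²) = √(3072.6 + 3.8557) = 55.47 m/s.

55.47 m/s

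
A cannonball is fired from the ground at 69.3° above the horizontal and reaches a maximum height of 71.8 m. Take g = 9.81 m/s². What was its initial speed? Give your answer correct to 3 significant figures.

At maximum height v_y = 0, so (v₀ sin θ)² = 2 g H.
v₀ sin 69.3° = √(2 × 9.81 × 71.8) = 37.53 m/s.
v₀ = 37.53 / sin 69.3° = 37.53 / 0.9354 = 40.1 m/s.

40.1 m/s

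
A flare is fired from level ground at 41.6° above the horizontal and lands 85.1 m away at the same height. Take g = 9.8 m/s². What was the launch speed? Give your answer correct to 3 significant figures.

29.0 m/s

On level ground, R = v₀² sin(2θ) / g, so v₀ = √(R g / sin 2θ).
sin(2 × 41.6°) = 0.9930.
v₀ = √(85.1 × 9.8 / 0.9930) = √839.9 = 29.0 m/s.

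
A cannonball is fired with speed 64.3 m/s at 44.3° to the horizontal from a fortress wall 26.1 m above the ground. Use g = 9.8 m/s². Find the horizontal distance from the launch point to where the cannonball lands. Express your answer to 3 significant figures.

Components: v_x = 64.3 cos 44.3° = 46.02 m/s, v_y = 64.3 sin 44.3° = 44.91 m/s.
Vertical: 0 = 26.1 + 44.91 t − ½(9.8) t² ⇒ 4.900 t² − 44.91 t − 26.1 = 0.
t = [44.91 + √(2017 + 511.6)] / 9.800 = 9.714 s.
Horizontal: R = v_x · t = 46.02 × 9.714 = 447 m.

447 m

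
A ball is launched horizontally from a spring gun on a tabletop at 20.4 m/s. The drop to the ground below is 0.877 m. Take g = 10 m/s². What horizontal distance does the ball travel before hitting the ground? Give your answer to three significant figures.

Initial vertical velocity is zero, so the fall time comes from h = ½ g t²: t = √(2 × 0.877 / 10) = 0.4188 s.
Horizontal motion is uniform at 20.4 m/s, so x = 20.4 × 0.4188 = 8.54 m.

8.54 m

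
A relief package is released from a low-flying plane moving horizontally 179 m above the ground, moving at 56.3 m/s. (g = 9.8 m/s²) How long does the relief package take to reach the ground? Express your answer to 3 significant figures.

6.04 s

The horizontal speed doesn't affect the fall. With v_y0 = 0, h = ½ g t².
t = √(2 × 179 / 9.8) = √36.53 = 6.04 s.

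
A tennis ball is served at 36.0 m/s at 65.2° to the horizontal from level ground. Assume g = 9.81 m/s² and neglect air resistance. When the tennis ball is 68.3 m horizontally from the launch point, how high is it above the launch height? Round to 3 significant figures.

v_x = 36.0 cos 65.2° = 15.10 m/s, v_y0 = 36.0 sin 65.2° = 32.68 m/s.
Time to reach x = 68.3 m: t = x / v_x = 68.3 / 15.10 = 4.523 s.
y = v_y0 t − ½ g t² = 32.68×4.523 − 4.905×4.523² = 47.5 m.

47.5 m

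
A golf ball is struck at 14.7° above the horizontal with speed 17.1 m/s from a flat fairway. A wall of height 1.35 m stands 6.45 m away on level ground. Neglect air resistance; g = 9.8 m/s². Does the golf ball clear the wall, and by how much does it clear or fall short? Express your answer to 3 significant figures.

v_x = 17.1 cos 14.7° = 16.54 m/s; v_y0 = 17.1 sin 14.7° = 4.339 m/s.
Time to reach the wall: t = 6.45 / 16.54 = 0.3900 s.
Height at that point: y = 4.339×0.3900 − 4.900×0.3900² = 0.9469 m.
That is 1.35 − 0.9469 = 0.403 m below the top of the wall, so the golf ball does not clear it.

No — it falls 0.403 m short of clearing the wall.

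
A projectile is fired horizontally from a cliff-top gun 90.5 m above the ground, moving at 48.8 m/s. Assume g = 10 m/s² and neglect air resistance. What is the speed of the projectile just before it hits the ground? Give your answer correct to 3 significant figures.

64.7 m/s

Fall time: t = √(2 × 90.5 / 10) = 4.254 s.
At impact: v_x = 48.8 m/s (unchanged), v_y = g t = 10 × 4.254 = 42.54 m/s.
Speed = √(v_x² + v_y²) = √(2381 + 1810) = 64.7 m/s.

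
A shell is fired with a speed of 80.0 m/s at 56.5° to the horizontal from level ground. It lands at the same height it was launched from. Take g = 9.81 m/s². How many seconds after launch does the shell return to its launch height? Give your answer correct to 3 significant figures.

Vertical component: v_y = 80.0 sin 56.5° = 66.71 m/s.
For a projectile landing at launch height, time of flight is t = 2 v_y / g = 2 × 66.71 / 9.81 = 13.6 s.

13.6 s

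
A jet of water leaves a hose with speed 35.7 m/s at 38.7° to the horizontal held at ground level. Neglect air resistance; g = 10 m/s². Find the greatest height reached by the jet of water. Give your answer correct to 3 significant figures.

24.9 m

Vertical component of launch velocity: v_y = 35.7 sin 38.7° = 22.32 m/s.
At the highest point the vertical velocity is zero, so v_y² = 2 g h_max.
h_max = (22.32)² / (2 × 10) = 498.2 / 20.00 = 24.9 m.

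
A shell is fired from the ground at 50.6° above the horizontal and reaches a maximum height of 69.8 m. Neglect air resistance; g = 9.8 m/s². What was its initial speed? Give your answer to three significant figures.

47.9 m/s

At maximum height v_y = 0, so (v₀ sin θ)² = 2 g H.
v₀ sin 50.6° = √(2 × 9.8 × 69.8) = 36.99 m/s.
v₀ = 36.99 / sin 50.6° = 36.99 / 0.7727 = 47.9 m/s.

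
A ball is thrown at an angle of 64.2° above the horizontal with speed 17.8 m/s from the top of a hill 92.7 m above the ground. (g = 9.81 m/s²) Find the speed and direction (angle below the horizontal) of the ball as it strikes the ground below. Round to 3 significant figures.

46.2 m/s at 80.3° below the horizontal

v_x = 17.8 cos 64.2° = 7.747 m/s (constant).
|v_y| at impact = √((16.03)² + 2×9.81×92.7) = 45.56 m/s.
Speed = √(7.747² + 45.56²) = 46.2 m/s; angle = arctan(45.56/7.747) = 80.3° below horizontal.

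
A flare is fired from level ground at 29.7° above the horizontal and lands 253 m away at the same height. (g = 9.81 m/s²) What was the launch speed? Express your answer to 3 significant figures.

53.7 m/s

On level ground, R = v₀² sin(2θ) / g, so v₀ = √(R g / sin 2θ).
sin(2 × 29.7°) = 0.8607.
v₀ = √(253 × 9.81 / 0.8607) = √2884 = 53.7 m/s.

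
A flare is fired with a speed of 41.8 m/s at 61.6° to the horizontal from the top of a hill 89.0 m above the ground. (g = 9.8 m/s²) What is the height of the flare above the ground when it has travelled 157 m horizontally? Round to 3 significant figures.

v_x = 41.8 cos 61.6° = 19.88 m/s, v_y0 = 41.8 sin 61.6° = 36.77 m/s.
Time to reach x = 157 m: t = x / v_x = 157 / 19.88 = 7.897 s.
y = 89.0 + v_y0 t − ½ g t² = 89.0 + 36.77×7.897 − 4.900×7.897² = 73.8 m.

73.8 m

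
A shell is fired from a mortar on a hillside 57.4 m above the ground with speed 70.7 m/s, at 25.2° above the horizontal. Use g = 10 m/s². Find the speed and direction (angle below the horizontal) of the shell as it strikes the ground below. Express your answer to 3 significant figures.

78.4 m/s at 35.3° below the horizontal

v_x = 70.7 cos 25.2° = 63.97 m/s (constant).
|v_y| at impact = √((30.10)² + 2×10×57.4) = 45.32 m/s.
Speed = √(63.97² + 45.32²) = 78.4 m/s; angle = arctan(45.32/63.97) = 35.3° below horizontal.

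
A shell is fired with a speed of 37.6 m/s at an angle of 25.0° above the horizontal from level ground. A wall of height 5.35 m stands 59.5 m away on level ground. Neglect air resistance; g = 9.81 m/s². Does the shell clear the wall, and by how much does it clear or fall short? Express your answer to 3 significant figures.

v_x = 37.6 cos 25.0° = 34.08 m/s; v_y0 = 37.6 sin 25.0° = 15.89 m/s.
Time to reach the wall: t = 59.5 / 34.08 = 1.746 s.
Height at that point: y = 15.89×1.746 − 4.905×1.746² = 12.79 m.
That is 12.79 − 5.35 = 7.44 m above the top of the wall, so the shell clears it.

Yes — it clears the wall by 7.44 m.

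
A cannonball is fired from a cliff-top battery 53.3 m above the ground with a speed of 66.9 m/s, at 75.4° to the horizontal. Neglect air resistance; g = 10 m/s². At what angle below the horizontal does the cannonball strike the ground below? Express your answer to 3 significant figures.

v_x = 66.9 cos 75.4° = 16.86 m/s.
At impact |v_y| = √(v_y0² + 2 g h) = √(64.74² + 2×10×53.3) = 72.51 m/s.
Angle below horizontal = arctan(|v_y| / v_x) = arctan(72.51 / 16.86) = 76.9°.

76.9°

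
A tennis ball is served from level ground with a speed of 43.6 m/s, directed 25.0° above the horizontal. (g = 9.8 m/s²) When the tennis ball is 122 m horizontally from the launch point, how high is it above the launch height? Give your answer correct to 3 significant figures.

v_x = 43.6 cos 25.0° = 39.52 m/s, v_y0 = 43.6 sin 25.0° = 18.43 m/s.
Time to reach x = 122 m: t = x / v_x = 122 / 39.52 = 3.087 s.
y = v_y0 t − ½ g t² = 18.43×3.087 − 4.900×3.087² = 10.2 m.

10.2 m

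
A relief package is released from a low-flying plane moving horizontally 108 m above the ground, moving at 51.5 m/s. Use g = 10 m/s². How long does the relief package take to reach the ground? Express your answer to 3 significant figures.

4.65 s

The horizontal speed doesn't affect the fall. With v_y0 = 0, h = ½ g t².
t = √(2 × 108 / 10) = √21.60 = 4.65 s.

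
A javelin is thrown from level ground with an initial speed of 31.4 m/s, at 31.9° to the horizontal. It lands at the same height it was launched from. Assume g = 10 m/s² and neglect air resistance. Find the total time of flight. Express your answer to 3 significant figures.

3.32 s

Vertical component: v_y = 31.4 sin 31.9° = 16.59 m/s.
For a projectile landing at launch height, time of flight is t = 2 v_y / g = 2 × 16.59 / 10 = 3.32 s.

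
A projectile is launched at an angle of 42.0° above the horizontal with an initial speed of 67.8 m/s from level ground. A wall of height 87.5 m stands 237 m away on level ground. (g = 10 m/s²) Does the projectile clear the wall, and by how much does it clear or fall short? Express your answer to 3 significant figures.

Yes — it clears the wall by 15.3 m.

v_x = 67.8 cos 42.0° = 50.39 m/s; v_y0 = 67.8 sin 42.0° = 45.37 m/s.
Time to reach the wall: t = 237 / 50.39 = 4.703 s.
Height at that point: y = 45.37×4.703 − 5.000×4.703² = 102.8 m.
That is 102.8 − 87.5 = 15.3 m above the top of the wall, so the projectile clears it.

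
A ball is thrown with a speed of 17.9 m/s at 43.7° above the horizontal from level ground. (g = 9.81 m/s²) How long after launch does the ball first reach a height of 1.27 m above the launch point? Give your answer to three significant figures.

0.107 s

v_y0 = 17.9 sin 43.7° = 12.37 m/s.
Set y = v_y0 t − ½ g t² = 1.27: 4.905 t² − 12.37 t + 1.27 = 0.
t = [12.37 ± √(153.0 − 24.92)] / 9.81 = (12.37 ± 11.32) / 9.81, giving t = 0.107 s or t = 2.41 s.
The ball is on the way up at the first time, so t = 0.107 s.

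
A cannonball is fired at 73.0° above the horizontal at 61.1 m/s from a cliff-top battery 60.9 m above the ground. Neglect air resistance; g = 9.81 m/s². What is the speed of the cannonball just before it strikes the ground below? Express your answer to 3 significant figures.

v_x = 61.1 cos 73.0° = 17.86 m/s is unchanged throughout.
For the vertical component, v_y² = v_y0² + 2 g h = (58.43)² + 2×9.81×60.9 = 4609, so |v_y| = 67.89 m/s.
Impact speed = √(v_x² + v_y²) = √(319.0 + 4609) = 70.2 m/s.

70.2 m/s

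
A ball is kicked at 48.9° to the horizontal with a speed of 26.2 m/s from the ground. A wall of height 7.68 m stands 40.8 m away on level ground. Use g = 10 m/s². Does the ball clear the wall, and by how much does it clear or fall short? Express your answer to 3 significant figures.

Yes — it clears the wall by 11.0 m.

v_x = 26.2 cos 48.9° = 17.22 m/s; v_y0 = 26.2 sin 48.9° = 19.74 m/s.
Time to reach the wall: t = 40.8 / 17.22 = 2.369 s.
Height at that point: y = 19.74×2.369 − 5.000×2.369² = 18.70 m.
That is 18.70 − 7.68 = 11.0 m above the top of the wall, so the ball clears it.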